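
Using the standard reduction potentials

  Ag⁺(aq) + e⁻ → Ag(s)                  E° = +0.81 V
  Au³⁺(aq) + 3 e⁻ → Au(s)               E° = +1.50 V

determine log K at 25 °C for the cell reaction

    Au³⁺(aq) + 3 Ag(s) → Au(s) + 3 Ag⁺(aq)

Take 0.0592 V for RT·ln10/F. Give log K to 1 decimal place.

log K = 35.0

The Au³⁺/Au couple is reduced (cathode); E°cell = +1.50 − (+0.81) = +0.69 V with n = 3.
At equilibrium E = 0, so log K = nE°cell / 0.0592 = (3)(+0.69) / 0.0592 = 35.0.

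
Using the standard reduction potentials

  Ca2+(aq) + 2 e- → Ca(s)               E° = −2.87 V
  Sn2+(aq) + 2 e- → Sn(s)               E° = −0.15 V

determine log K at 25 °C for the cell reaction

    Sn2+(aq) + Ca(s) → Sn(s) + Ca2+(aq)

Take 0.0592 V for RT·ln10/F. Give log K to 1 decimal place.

The Sn²⁺/Sn couple is reduced (cathode); E°cell = −0.15 − (−2.87) = +2.72 V with n = 2.
At equilibrium E = 0, so log K = nE°cell / 0.0592 = (2)(+2.72) / 0.0592 = 91.9.

log K = 91.9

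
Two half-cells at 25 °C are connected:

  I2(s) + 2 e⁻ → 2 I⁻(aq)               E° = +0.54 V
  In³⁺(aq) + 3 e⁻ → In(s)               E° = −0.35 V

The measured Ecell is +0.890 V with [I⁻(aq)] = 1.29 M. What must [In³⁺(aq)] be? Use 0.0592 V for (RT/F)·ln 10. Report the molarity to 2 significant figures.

0.47 M

The I₂/I⁻ couple has the larger reduction potential, so it is the cathode: E°cell = +0.54 − (−0.35) = +0.89 V and n = 6.
Since E = E° − (0.0592/n)·log Q, log Q = n(E° − E)/0.0592 = 0.000.
Balancing electrons gives 3 I2(s) + 2 In(s) → 6 I⁻(aq) + 2 In³⁺(aq); thus Q = [I⁻(aq)]^6·[In³⁺(aq)]^2.
Solving for the unknown gives log [In³⁺(aq)] = −0.332, so [In³⁺(aq)] ≈ 0.47 M.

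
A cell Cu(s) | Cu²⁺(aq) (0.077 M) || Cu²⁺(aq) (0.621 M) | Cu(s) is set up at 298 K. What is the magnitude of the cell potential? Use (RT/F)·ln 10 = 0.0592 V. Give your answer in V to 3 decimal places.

0.027 V

For a concentration cell E°cell = 0, since both electrodes use the same couple.
The compartment with the higher Cu²⁺(aq) concentration (0.621 M) acts as the cathode; ions are reduced there and produced at the dilute (0.077 M) anode.
With n = 2, Ecell = −(0.0592/2)·log([dilute]/[conc]) = −(0.0592/2)·log(0.077/0.621) = +0.027 V.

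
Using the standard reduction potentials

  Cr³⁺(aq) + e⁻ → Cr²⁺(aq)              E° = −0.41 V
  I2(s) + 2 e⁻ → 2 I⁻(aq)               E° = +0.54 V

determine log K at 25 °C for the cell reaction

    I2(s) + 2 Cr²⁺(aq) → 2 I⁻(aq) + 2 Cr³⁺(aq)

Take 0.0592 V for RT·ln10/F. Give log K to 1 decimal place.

The I₂/I⁻ couple is reduced (cathode); E°cell = +0.54 − (−0.41) = +0.95 V with n = 2.
At equilibrium E = 0, so log K = nE°cell / 0.0592 = (2)(+0.95) / 0.0592 = 32.1.

log K = 32.1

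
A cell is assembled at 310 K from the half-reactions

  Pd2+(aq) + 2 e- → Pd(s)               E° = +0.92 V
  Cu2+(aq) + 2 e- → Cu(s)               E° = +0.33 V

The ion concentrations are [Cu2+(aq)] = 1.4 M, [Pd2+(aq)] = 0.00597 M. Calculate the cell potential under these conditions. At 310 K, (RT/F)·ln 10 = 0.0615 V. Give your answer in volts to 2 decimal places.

The Pd²⁺/Pd couple has the more positive E°, so it is the cathode; Cu²⁺/Cu is the anode.
E°cell = E°cat − E°an = +0.92 − (+0.33) = +0.59 V; n = 2.
Balancing gives Pd2+(aq) + Cu(s) → Pd(s) + Cu2+(aq); hence Q = [Cu2+(aq)] / [Pd2+(aq)] = 235 (log Q = 2.370).
Applying E = E° − (RT ln10/nF)·log Q gives +0.59 − (0.0615/2)(2.370) = +0.52 V.

+0.52 V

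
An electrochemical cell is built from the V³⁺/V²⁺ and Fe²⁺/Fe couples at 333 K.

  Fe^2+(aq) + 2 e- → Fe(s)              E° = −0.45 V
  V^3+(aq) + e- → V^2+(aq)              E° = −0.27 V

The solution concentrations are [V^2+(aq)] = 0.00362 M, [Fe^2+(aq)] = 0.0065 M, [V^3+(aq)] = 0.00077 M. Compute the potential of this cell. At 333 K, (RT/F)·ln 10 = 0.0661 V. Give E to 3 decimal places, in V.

+0.208 V

V³⁺/V²⁺ is reduced (cathode, E° = −0.27 V) and Fe²⁺/Fe is oxidized (anode).
E°cell = E°cat − E°an = −0.27 − (−0.45) = +0.18 V; n = 2.
Balancing gives 2 V^3+(aq) + Fe(s) → 2 V^2+(aq) + Fe^2+(aq); hence Q = ([V^2+(aq)]^2·[Fe^2+(aq)]) / [V^3+(aq)]^2 = 0.144 (log Q = −0.843).
E = E° − (0.0661/n)·log Q = +0.18 − (0.0661/2)(−0.843) = +0.208 V.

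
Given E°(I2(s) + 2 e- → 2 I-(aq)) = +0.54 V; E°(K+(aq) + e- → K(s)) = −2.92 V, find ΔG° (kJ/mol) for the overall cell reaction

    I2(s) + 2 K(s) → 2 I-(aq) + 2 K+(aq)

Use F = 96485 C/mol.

−668 kJ/mol

In the reaction as written I2(s) is reduced, so the I₂/I⁻ couple is the cathode and K⁺/K is the anode.
E°cell = +0.54 − (−2.92) = +3.46 V; balancing electrons gives n = 2.
ΔG° = −nFE°cell = −(2)(96485)(+3.46) J/mol = −668 kJ/mol.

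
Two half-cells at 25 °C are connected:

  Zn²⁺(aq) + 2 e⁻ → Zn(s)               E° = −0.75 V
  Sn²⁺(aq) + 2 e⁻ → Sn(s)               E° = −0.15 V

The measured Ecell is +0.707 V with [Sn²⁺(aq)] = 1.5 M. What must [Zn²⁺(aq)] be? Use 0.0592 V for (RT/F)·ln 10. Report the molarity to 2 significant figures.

0.00036 M

The Sn²⁺/Sn couple has the larger reduction potential, so it is the cathode: E°cell = −0.15 − (−0.75) = +0.60 V and n = 2.
Rearranging E = E° − (0.0592/n)·log Q gives log Q = 2(+0.60 − (+0.707))/0.0592 = −3.615.
Balancing electrons gives Sn²⁺(aq) + Zn(s) → Sn(s) + Zn²⁺(aq); thus Q = [Zn²⁺(aq)] / [Sn²⁺(aq)].
Solving for the unknown gives log [Zn²⁺(aq)] = −3.439, so [Zn²⁺(aq)] ≈ 0.00036 M.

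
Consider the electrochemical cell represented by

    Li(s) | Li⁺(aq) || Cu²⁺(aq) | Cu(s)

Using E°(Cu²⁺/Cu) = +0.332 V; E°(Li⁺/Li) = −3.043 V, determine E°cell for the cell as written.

+3.375 V

By convention the left-hand electrode in cell notation is the anode (oxidation) and the right-hand electrode is the cathode (reduction).
E°cell = E°(right) − E°(left) = +0.332 − (−3.043) = +3.375 V.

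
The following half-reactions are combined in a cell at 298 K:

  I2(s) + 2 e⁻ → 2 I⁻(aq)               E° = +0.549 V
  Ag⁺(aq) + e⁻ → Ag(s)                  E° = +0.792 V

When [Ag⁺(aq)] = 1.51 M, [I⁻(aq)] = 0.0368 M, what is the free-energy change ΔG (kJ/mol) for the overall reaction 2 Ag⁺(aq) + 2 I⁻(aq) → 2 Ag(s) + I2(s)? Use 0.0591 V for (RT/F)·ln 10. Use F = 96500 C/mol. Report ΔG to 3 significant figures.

−32.6 kJ/mol

With Ag⁺/Ag reduced at the cathode, E°cell = +0.792 − (+0.549) = +0.243 V and n = 2.
Here Q = 1 / ([Ag⁺(aq)]^2·[I⁻(aq)]^2) = 324 (log Q = 2.510), giving E = +0.243 − (0.0591/2)·(2.510) = +0.1688 V.
ΔG = −nFE = −(2)(96500)(+0.1688) J/mol = −32.6 kJ/mol.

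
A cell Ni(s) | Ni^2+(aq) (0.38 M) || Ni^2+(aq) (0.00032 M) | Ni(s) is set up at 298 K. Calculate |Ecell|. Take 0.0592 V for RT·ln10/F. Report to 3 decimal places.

0.091 V

For a concentration cell E°cell = 0, since both electrodes use the same couple.
The compartment with the higher Ni^2+(aq) concentration (0.38 M) acts as the cathode; ions are reduced there and produced at the dilute (0.00032 M) anode.
With n = 2, Ecell = −(0.0592/2)·log([dilute]/[conc]) = −(0.0592/2)·log(0.00032/0.38) = +0.091 V.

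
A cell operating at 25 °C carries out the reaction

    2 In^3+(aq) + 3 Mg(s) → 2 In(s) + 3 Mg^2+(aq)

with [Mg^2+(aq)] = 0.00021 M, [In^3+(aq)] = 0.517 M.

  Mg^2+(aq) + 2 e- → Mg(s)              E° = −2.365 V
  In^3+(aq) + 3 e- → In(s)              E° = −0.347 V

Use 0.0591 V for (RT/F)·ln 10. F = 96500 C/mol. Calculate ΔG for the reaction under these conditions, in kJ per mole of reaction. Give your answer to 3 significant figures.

−1230 kJ/mol

The standard cell potential is −0.347 − (−2.365) = +2.018 V, with n = 6 electrons in the balanced equation.
Here Q = [Mg^2+(aq)]^3 / [In^3+(aq)]^2 = 3.46×10^−11 (log Q = −10.460), giving E = +2.018 − (0.0591/6)·(−10.460) = +2.1210 V.
Then ΔG = −nFE = −6 × 96500 × +2.1210 J/mol = −1230 kJ/mol.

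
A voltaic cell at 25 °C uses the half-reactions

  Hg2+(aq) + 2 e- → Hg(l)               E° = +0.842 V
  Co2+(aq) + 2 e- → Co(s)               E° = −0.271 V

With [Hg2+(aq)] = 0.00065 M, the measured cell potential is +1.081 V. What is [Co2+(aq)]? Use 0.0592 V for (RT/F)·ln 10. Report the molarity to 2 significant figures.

0.0078 M

With Hg²⁺/Hg at the cathode and Co²⁺/Co at the anode, E°cell = +0.842 − (−0.271) = +1.113 V (n = 2).
Rearranging E = E° − (0.0592/n)·log Q gives log Q = 2(+1.113 − (+1.081))/0.0592 = 1.081.
For Hg2+(aq) + Co(s) → Hg(l) + Co2+(aq), the reaction quotient is Q = [Co2+(aq)] / [Hg2+(aq)].
Substituting the known concentrations and solving, log [Co2+(aq)] = −2.106 and [Co2+(aq)] = 0.0078 M.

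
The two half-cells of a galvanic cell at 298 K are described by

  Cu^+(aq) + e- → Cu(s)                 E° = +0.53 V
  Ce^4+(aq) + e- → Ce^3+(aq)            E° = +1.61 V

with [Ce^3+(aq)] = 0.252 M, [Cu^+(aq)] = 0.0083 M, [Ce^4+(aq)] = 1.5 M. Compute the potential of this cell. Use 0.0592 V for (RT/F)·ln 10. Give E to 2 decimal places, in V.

Since E°(Ce⁴⁺/Ce³⁺) > E°(Cu⁺/Cu), Ce⁴⁺/Ce³⁺ serves as the cathode.
E°cell = E°cat − E°an = +1.61 − (+0.53) = +1.08 V; n = 1.
For the overall reaction Ce^4+(aq) + Cu(s) → Ce^3+(aq) + Cu^+(aq), Q = ([Ce^3+(aq)]·[Cu^+(aq)]) / [Ce^4+(aq)] = 0.00139, giving log Q = −2.856.
Applying E = E° − (RT ln10/nF)·log Q gives +1.08 − (0.0592/1)(−2.856) = +1.25 V.

+1.25 V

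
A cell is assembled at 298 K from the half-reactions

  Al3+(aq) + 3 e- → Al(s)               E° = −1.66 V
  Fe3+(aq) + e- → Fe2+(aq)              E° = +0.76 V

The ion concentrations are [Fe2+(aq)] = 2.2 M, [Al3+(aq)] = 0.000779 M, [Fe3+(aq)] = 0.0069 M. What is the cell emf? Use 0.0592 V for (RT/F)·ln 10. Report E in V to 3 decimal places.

The Fe³⁺/Fe²⁺ couple has the more positive E°, so it is the cathode; Al³⁺/Al is the anode.
E°cell = E°cat − E°an = +0.76 − (−1.66) = +2.42 V; n = 3.
The balanced reaction is 3 Fe3+(aq) + Al(s) → 3 Fe2+(aq) + Al3+(aq), so Q = ([Fe2+(aq)]^3·[Al3+(aq)]) / [Fe3+(aq)]^3 = 2.52×10^4 and log Q = 4.402.
Applying E = E° − (RT ln10/nF)·log Q gives +2.42 − (0.0592/3)(4.402) = +2.333 V.

+2.333 V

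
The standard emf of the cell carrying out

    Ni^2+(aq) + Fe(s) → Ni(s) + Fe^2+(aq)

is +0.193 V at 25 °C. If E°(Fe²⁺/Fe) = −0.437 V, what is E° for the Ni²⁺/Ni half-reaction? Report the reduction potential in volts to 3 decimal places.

In the reaction as written the Ni²⁺/Ni couple is reduced (cathode) and Fe²⁺/Fe is oxidized (anode), so E°cell = E°(Ni²⁺/Ni) − E°(Fe²⁺/Fe).
E°(Ni²⁺/Ni) = E°cell + E°(anode) = +0.193 + (−0.437) = −0.244 V.

−0.244 V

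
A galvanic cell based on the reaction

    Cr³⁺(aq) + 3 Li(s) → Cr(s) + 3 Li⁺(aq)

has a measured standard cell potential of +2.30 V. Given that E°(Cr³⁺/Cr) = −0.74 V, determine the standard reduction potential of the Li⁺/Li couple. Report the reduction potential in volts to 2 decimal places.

−3.04 V

In the reaction as written the Cr³⁺/Cr couple is reduced (cathode) and Li⁺/Li is oxidized (anode), so E°cell = E°(Cr³⁺/Cr) − E°(Li⁺/Li).
E°(Li⁺/Li) = E°(cathode) − E°cell = −0.74 − (+2.30) = −3.04 V.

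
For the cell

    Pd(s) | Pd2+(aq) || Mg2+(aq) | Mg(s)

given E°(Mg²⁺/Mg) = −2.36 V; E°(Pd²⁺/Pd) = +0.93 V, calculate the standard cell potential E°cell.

By convention the left-hand electrode in cell notation is the anode (oxidation) and the right-hand electrode is the cathode (reduction).
E°cell = E°(right) − E°(left) = −2.36 − (+0.93) = −3.29 V.
The negative sign shows that, as written, the cell would require an external voltage to drive the reaction.

−3.29 V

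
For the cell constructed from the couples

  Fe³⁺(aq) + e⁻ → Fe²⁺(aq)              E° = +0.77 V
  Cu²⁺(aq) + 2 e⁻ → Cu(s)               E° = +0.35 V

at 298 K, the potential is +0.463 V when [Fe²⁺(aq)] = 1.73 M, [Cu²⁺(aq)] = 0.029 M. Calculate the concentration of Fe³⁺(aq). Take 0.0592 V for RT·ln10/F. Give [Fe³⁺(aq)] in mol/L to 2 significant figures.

The Fe³⁺/Fe²⁺ couple has the larger reduction potential, so it is the cathode: E°cell = +0.77 − (+0.35) = +0.42 V and n = 2.
Since E = E° − (0.0592/n)·log Q, log Q = n(E° − E)/0.0592 = −1.453.
For 2 Fe³⁺(aq) + Cu(s) → 2 Fe²⁺(aq) + Cu²⁺(aq), the reaction quotient is Q = ([Fe²⁺(aq)]^2·[Cu²⁺(aq)]) / [Fe³⁺(aq)]^2.
Isolating [Fe³⁺(aq)] in Q = 10^{−1.453} yields log [Fe³⁺(aq)] = 0.196, i.e. 1.6 M.

1.6 M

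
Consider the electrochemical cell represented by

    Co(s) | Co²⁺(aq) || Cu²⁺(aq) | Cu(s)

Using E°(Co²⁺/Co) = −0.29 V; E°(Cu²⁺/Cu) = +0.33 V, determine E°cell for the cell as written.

By convention the left-hand electrode in cell notation is the anode (oxidation) and the right-hand electrode is the cathode (reduction).
E°cell = E°(right) − E°(left) = +0.33 − (−0.29) = +0.62 V.

+0.62 V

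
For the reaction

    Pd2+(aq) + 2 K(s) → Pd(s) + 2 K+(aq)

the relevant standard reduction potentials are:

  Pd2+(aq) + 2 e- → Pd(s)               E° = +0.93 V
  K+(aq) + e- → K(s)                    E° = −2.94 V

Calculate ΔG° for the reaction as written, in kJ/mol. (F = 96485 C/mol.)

−747 kJ/mol

In the reaction as written Pd2+(aq) is reduced, so the Pd²⁺/Pd couple is the cathode and K⁺/K is the anode.
E°cell = +0.93 − (−2.94) = +3.87 V; balancing electrons gives n = 2.
ΔG° = −nFE°cell = −(2)(96485)(+3.87) J/mol = −747 kJ/mol.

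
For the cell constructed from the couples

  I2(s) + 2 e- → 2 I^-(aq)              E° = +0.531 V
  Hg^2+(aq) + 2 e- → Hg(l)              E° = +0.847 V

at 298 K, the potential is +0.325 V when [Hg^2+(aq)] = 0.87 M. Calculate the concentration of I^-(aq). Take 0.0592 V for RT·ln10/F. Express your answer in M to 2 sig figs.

1.5 M

With Hg²⁺/Hg at the cathode and I₂/I⁻ at the anode, E°cell = +0.847 − (+0.531) = +0.316 V (n = 2).
Rearranging E = E° − (0.0592/n)·log Q gives log Q = 2(+0.316 − (+0.325))/0.0592 = −0.304.
Balancing electrons gives Hg^2+(aq) + 2 I^-(aq) → Hg(l) + I2(s); thus Q = 1 / ([Hg^2+(aq)]·[I^-(aq)]^2).
Solving for the unknown gives log [I^-(aq)] = 0.182, so [I^-(aq)] ≈ 1.5 M.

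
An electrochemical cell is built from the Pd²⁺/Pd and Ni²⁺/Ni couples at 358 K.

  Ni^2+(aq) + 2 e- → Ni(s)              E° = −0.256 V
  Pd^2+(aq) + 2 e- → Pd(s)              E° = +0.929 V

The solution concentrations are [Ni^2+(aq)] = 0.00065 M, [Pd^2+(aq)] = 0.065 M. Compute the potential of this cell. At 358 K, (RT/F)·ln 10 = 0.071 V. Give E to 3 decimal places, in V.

Since E°(Pd²⁺/Pd) > E°(Ni²⁺/Ni), Pd²⁺/Pd serves as the cathode.
E°cell = E°cat − E°an = +0.929 − (−0.256) = +1.185 V; n = 2.
For the overall reaction Pd^2+(aq) + Ni(s) → Pd(s) + Ni^2+(aq), Q = [Ni^2+(aq)] / [Pd^2+(aq)] = 0.01, giving log Q = −2.000.
E = E° − (0.071/n)·log Q = +1.185 − (0.071/2)(−2.000) = +1.256 V.

+1.256 V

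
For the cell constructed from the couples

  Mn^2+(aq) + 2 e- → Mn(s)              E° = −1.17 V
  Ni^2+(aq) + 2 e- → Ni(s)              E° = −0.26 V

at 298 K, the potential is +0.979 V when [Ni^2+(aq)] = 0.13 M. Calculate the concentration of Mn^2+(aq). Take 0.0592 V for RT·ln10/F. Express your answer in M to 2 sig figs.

With Ni²⁺/Ni at the cathode and Mn²⁺/Mn at the anode, E°cell = −0.26 − (−1.17) = +0.91 V (n = 2).
Since E = E° − (0.0592/n)·log Q, log Q = n(E° − E)/0.0592 = −2.331.
Balancing electrons gives Ni^2+(aq) + Mn(s) → Ni(s) + Mn^2+(aq); thus Q = [Mn^2+(aq)] / [Ni^2+(aq)].
Substituting the known concentrations and solving, log [Mn^2+(aq)] = −3.217 and [Mn^2+(aq)] = 0.00061 M.

0.00061 M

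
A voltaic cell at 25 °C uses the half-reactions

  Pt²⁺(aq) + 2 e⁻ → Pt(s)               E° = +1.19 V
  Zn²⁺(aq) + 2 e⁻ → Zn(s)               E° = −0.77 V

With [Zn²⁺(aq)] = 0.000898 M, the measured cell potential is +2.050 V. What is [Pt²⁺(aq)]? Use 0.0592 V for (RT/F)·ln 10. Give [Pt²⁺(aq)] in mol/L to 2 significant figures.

Pt²⁺/Pt is the cathode (higher E°); E°cell = +1.19 − (−0.77) = +1.96 V with n = 2.
Since E = E° − (0.0592/n)·log Q, log Q = n(E° − E)/0.0592 = −3.041.
For Pt²⁺(aq) + Zn(s) → Pt(s) + Zn²⁺(aq), the reaction quotient is Q = [Zn²⁺(aq)] / [Pt²⁺(aq)].
Solving for the unknown gives log [Pt²⁺(aq)] = −0.006, so [Pt²⁺(aq)] ≈ 0.99 M.

0.99 M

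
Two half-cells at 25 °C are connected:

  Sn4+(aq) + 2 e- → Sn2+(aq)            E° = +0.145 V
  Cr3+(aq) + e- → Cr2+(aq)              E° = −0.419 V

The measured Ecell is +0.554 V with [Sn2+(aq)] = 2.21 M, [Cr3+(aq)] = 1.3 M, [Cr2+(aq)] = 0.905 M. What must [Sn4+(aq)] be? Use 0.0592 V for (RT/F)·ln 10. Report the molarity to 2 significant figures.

With Sn⁴⁺/Sn²⁺ at the cathode and Cr³⁺/Cr²⁺ at the anode, E°cell = +0.145 − (−0.419) = +0.564 V (n = 2).
Rearranging E = E° − (0.0592/n)·log Q gives log Q = 2(+0.564 − (+0.554))/0.0592 = 0.338.
The balanced reaction is Sn4+(aq) + 2 Cr2+(aq) → Sn2+(aq) + 2 Cr3+(aq), so Q = ([Sn2+(aq)]·[Cr3+(aq)]^2) / ([Sn4+(aq)]·[Cr2+(aq)]^2).
Substituting the known concentrations and solving, log [Sn4+(aq)] = 0.321 and [Sn4+(aq)] = 2.1 M.

2.1 M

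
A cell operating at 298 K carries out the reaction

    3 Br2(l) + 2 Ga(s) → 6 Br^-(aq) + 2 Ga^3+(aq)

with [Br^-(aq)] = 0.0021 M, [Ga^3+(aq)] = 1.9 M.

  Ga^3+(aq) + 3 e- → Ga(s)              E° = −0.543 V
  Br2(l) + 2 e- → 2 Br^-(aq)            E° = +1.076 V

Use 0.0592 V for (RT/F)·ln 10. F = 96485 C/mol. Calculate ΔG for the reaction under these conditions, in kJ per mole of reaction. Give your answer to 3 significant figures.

−1030 kJ/mol

The standard cell potential is +1.076 − (−0.543) = +1.619 V, with n = 6 electrons in the balanced equation.
Here Q = [Br^-(aq)]^6·[Ga^3+(aq)]^2 = 3.1×10^−16 (log Q = −15.509), giving E = +1.619 − (0.0592/6)·(−15.509) = +1.7720 V.
Finally ΔG = −nFE = −(6)(96485 C/mol)(+1.7720 V) = −1030 kJ/mol.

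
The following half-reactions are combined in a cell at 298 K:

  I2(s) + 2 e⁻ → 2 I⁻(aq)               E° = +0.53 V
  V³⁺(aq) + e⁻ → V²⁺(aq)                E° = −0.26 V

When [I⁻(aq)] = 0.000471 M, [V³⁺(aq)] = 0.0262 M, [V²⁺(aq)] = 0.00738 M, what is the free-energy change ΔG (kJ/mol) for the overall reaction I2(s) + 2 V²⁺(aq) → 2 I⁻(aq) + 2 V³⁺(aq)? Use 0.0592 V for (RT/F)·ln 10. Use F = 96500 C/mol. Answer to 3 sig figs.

The standard cell potential is +0.53 − (−0.26) = +0.79 V, with n = 2 electrons in the balanced equation.
Here Q = ([I⁻(aq)]^2·[V³⁺(aq)]^2) / [V²⁺(aq)]^2 = 2.8×10^−6 (log Q = −5.553), giving E = +0.79 − (0.0592/2)·(−5.553) = +0.9544 V.
Finally ΔG = −nFE = −(2)(96500 C/mol)(+0.9544 V) = −184 kJ/mol.

−184 kJ/mol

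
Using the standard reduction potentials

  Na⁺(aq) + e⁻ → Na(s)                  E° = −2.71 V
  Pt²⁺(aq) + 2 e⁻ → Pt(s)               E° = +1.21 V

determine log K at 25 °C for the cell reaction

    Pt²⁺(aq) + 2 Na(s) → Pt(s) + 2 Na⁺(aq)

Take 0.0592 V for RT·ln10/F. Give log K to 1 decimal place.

log K = 132.4

The Pt²⁺/Pt couple is reduced (cathode); E°cell = +1.21 − (−2.71) = +3.92 V with n = 2.
At equilibrium E = 0, so log K = nE°cell / 0.0592 = (2)(+3.92) / 0.0592 = 132.4.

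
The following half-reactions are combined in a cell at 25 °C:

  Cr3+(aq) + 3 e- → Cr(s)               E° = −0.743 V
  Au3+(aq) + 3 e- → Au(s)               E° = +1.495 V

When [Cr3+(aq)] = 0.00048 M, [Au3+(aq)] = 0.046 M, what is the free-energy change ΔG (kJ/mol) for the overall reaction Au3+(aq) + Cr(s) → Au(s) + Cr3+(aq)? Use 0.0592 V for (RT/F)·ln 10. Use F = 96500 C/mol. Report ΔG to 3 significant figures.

−659 kJ/mol

With Au³⁺/Au reduced at the cathode, E°cell = +1.495 − (−0.743) = +2.238 V and n = 3.
Here Q = [Cr3+(aq)] / [Au3+(aq)] = 0.0104 (log Q = −1.982), giving E = +2.238 − (0.0592/3)·(−1.982) = +2.2771 V.
Then ΔG = −nFE = −3 × 96500 × +2.2771 J/mol = −659 kJ/mol.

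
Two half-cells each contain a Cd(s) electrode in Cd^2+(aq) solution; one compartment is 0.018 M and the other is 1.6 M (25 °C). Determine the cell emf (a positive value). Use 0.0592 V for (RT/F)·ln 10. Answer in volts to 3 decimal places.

For a concentration cell E°cell = 0, since both electrodes use the same couple.
The compartment with the higher Cd^2+(aq) concentration (1.6 M) acts as the cathode; ions are reduced there and produced at the dilute (0.018 M) anode.
With n = 2, Ecell = −(0.0592/2)·log([dilute]/[conc]) = −(0.0592/2)·log(0.018/1.6) = +0.058 V.

0.058 V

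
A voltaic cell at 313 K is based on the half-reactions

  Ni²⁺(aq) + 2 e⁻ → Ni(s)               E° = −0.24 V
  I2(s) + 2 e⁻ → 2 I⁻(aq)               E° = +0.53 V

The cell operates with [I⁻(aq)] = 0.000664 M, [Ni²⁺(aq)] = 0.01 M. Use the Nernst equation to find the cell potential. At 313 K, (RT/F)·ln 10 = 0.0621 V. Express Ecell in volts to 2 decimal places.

The I₂/I⁻ couple has the more positive E°, so it is the cathode; Ni²⁺/Ni is the anode.
E°cell = E°cat − E°an = +0.53 − (−0.24) = +0.77 V; n = 2.
For the overall reaction I2(s) + Ni(s) → 2 I⁻(aq) + Ni²⁺(aq), Q = [I⁻(aq)]^2·[Ni²⁺(aq)] = 4.41×10^−9, giving log Q = −8.356.
By the Nernst equation, E = +0.77 − (0.0621/2)·(−8.356) = +1.03 V.

+1.03 V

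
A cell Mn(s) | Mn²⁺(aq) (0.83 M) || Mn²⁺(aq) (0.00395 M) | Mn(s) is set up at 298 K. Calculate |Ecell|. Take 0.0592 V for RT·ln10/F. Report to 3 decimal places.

0.069 V

For a concentration cell E°cell = 0, since both electrodes use the same couple.
The compartment with the higher Mn²⁺(aq) concentration (0.83 M) acts as the cathode; ions are reduced there and produced at the dilute (0.00395 M) anode.
With n = 2, Ecell = −(0.0592/2)·log([dilute]/[conc]) = −(0.0592/2)·log(0.00395/0.83) = +0.069 V.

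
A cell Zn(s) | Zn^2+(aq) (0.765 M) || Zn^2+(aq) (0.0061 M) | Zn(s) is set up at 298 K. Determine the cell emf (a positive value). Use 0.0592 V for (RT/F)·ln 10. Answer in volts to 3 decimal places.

For a concentration cell E°cell = 0, since both electrodes use the same couple.
The compartment with the higher Zn^2+(aq) concentration (0.765 M) acts as the cathode; ions are reduced there and produced at the dilute (0.0061 M) anode.
With n = 2, Ecell = −(0.0592/2)·log([dilute]/[conc]) = −(0.0592/2)·log(0.0061/0.765) = +0.062 V.

0.062 V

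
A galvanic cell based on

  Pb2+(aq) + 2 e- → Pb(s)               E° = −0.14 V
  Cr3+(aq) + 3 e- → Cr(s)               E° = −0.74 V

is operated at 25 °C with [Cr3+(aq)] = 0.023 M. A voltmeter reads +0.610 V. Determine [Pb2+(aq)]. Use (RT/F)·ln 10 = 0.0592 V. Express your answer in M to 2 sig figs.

0.18 M

With Pb²⁺/Pb at the cathode and Cr³⁺/Cr at the anode, E°cell = −0.14 − (−0.74) = +0.60 V (n = 6).
Rearranging E = E° − (0.0592/n)·log Q gives log Q = 6(+0.60 − (+0.610))/0.0592 = −1.014.
Balancing electrons gives 3 Pb2+(aq) + 2 Cr(s) → 3 Pb(s) + 2 Cr3+(aq); thus Q = [Cr3+(aq)]^2 / [Pb2+(aq)]^3.
Solving for the unknown gives log [Pb2+(aq)] = −0.754, so [Pb2+(aq)] ≈ 0.18 M.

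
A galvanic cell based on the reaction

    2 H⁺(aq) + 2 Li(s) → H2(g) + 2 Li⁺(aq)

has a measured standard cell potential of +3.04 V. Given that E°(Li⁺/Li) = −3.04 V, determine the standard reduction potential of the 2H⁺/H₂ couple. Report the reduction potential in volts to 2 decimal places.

In the reaction as written the 2H⁺/H₂ couple is reduced (cathode) and Li⁺/Li is oxidized (anode), so E°cell = E°(2H⁺/H₂) − E°(Li⁺/Li).
E°(2H⁺/H₂) = E°cell + E°(anode) = +3.04 + (−3.04) = +0.00 V.

+0.00 V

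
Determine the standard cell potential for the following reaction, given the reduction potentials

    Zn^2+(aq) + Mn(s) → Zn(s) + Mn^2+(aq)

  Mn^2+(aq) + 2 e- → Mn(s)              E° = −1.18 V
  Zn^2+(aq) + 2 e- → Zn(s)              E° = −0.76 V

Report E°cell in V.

In the reaction as written, Zn^2+(aq) is reduced (cathode) and Mn^2+(aq) is produced by oxidation at the anode.
E°cell = E°(cathode) − E°(anode) = −0.76 − (−1.18) = +0.42 V.
The positive value indicates the reaction is spontaneous as written.

+0.42 V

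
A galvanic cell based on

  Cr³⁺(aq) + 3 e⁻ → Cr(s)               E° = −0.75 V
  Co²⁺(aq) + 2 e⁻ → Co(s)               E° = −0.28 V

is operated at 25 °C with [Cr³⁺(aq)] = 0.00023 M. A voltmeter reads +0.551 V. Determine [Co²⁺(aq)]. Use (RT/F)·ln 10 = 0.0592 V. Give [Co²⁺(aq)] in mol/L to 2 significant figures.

The Co²⁺/Co couple has the larger reduction potential, so it is the cathode: E°cell = −0.28 − (−0.75) = +0.47 V and n = 6.
Rearranging E = E° − (0.0592/n)·log Q gives log Q = 6(+0.47 − (+0.551))/0.0592 = −8.209.
Balancing electrons gives 3 Co²⁺(aq) + 2 Cr(s) → 3 Co(s) + 2 Cr³⁺(aq); thus Q = [Cr³⁺(aq)]^2 / [Co²⁺(aq)]^3.
Isolating [Co²⁺(aq)] in Q = 10^{−8.209} yields log [Co²⁺(aq)] = 0.311, i.e. 2.0 M.

2.0 M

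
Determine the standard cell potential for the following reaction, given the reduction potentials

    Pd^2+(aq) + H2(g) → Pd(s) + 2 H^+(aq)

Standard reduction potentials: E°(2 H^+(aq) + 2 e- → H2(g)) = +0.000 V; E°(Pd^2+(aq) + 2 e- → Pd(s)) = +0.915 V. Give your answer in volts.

+0.915 V

Pd^2+(aq) gains electrons, so the Pd²⁺/Pd couple is the cathode; the 2H⁺/H₂ couple is the anode.
E°cell = E°(cathode) − E°(anode) = +0.915 − (+0.000) = +0.915 V.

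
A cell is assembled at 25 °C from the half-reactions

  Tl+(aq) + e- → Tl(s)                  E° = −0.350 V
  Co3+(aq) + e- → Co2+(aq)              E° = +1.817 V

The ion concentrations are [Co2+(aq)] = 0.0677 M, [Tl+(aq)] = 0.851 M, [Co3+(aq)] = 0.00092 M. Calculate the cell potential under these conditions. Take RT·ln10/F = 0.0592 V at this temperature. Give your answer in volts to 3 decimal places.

The Co³⁺/Co²⁺ couple has the more positive E°, so it is the cathode; Tl⁺/Tl is the anode.
E°cell = E°cat − E°an = +1.817 − (−0.350) = +2.167 V; n = 1.
Balancing gives Co3+(aq) + Tl(s) → Co2+(aq) + Tl+(aq); hence Q = ([Co2+(aq)]·[Tl+(aq)]) / [Co3+(aq)] = 62.6 (log Q = 1.797).
E = E° − (0.0592/n)·log Q = +2.167 − (0.0592/1)(1.797) = +2.061 V.

+2.061 V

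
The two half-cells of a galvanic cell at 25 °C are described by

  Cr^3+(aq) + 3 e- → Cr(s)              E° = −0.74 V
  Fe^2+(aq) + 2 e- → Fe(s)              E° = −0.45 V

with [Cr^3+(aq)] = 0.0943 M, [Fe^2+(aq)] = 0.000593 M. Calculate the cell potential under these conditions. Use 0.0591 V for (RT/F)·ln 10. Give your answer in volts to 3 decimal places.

Fe²⁺/Fe is reduced (cathode, E° = −0.45 V) and Cr³⁺/Cr is oxidized (anode).
The standard potential is −0.45 − (−0.74) = +0.29 V and the balanced reaction transfers n = 6 electrons.
The balanced reaction is 3 Fe^2+(aq) + 2 Cr(s) → 3 Fe(s) + 2 Cr^3+(aq), so Q = [Cr^3+(aq)]^2 / [Fe^2+(aq)]^3 = 4.26×10^7 and log Q = 7.630.
Applying E = E° − (RT ln10/nF)·log Q gives +0.29 − (0.0591/6)(7.630) = +0.215 V.

+0.215 V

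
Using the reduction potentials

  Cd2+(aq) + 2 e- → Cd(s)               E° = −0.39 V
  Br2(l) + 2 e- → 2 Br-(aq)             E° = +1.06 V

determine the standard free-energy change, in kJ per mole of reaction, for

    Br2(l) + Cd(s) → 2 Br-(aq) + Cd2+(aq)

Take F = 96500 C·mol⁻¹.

In the reaction as written Br2(l) is reduced, so the Br₂/Br⁻ couple is the cathode and Cd²⁺/Cd is the anode.
E°cell = +1.06 − (−0.39) = +1.45 V; balancing electrons gives n = 2.
ΔG° = −nFE°cell = −(2)(96500)(+1.45) J/mol = −280 kJ/mol.

−280 kJ/mol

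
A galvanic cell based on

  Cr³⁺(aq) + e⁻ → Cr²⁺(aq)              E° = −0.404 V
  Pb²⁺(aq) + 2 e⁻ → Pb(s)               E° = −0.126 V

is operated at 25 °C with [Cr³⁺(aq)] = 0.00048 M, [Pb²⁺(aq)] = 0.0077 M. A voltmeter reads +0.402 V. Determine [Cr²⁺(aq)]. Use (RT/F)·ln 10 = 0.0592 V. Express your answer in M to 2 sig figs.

0.68 M

Pb²⁺/Pb is the cathode (higher E°); E°cell = −0.126 − (−0.404) = +0.278 V with n = 2.
Since E = E° − (0.0592/n)·log Q, log Q = n(E° − E)/0.0592 = −4.189.
Balancing electrons gives Pb²⁺(aq) + 2 Cr²⁺(aq) → Pb(s) + 2 Cr³⁺(aq); thus Q = [Cr³⁺(aq)]^2 / ([Pb²⁺(aq)]·[Cr²⁺(aq)]^2).
Substituting the known concentrations and solving, log [Cr²⁺(aq)] = −0.168 and [Cr²⁺(aq)] = 0.68 M.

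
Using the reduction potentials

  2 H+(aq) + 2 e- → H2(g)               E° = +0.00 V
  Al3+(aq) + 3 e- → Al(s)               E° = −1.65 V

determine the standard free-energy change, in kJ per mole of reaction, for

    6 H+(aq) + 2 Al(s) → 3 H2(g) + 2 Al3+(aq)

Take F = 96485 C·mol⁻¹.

In the reaction as written H+(aq) is reduced, so the 2H⁺/H₂ couple is the cathode and Al³⁺/Al is the anode.
E°cell = +0.00 − (−1.65) = +1.65 V; balancing electrons gives n = 6.
ΔG° = −nFE°cell = −(6)(96485)(+1.65) J/mol = −955 kJ/mol.

−955 kJ/mol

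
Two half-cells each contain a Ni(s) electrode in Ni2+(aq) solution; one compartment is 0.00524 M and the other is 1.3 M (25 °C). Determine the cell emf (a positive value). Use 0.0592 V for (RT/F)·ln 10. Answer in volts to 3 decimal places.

For a concentration cell E°cell = 0, since both electrodes use the same couple.
The compartment with the higher Ni2+(aq) concentration (1.3 M) acts as the cathode; ions are reduced there and produced at the dilute (0.00524 M) anode.
With n = 2, Ecell = −(0.0592/2)·log([dilute]/[conc]) = −(0.0592/2)·log(0.00524/1.3) = +0.071 V.

0.071 V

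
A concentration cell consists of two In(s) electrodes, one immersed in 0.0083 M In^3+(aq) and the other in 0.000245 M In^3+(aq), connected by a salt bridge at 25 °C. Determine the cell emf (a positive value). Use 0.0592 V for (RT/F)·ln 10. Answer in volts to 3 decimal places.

For a concentration cell E°cell = 0, since both electrodes use the same couple.
The compartment with the higher In^3+(aq) concentration (0.0083 M) acts as the cathode; ions are reduced there and produced at the dilute (0.000245 M) anode.
With n = 3, Ecell = −(0.0592/3)·log([dilute]/[conc]) = −(0.0592/3)·log(0.000245/0.0083) = +0.030 V.

0.030 V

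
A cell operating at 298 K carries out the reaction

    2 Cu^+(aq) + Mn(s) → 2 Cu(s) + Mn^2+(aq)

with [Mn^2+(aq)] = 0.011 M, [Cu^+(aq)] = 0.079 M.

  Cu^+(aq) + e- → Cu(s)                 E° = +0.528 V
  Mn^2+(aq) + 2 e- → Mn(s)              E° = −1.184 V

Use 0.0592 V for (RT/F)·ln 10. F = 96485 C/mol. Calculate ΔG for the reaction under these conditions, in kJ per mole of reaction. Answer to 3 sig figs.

With Cu⁺/Cu reduced at the cathode, E°cell = +0.528 − (−1.184) = +1.712 V and n = 2.
Here Q = [Mn^2+(aq)] / [Cu^+(aq)]^2 = 1.76 (log Q = 0.246), giving E = +1.712 − (0.0592/2)·(0.246) = +1.7047 V.
Finally ΔG = −nFE = −(2)(96485 C/mol)(+1.7047 V) = −329 kJ/mol.

−329 kJ/mol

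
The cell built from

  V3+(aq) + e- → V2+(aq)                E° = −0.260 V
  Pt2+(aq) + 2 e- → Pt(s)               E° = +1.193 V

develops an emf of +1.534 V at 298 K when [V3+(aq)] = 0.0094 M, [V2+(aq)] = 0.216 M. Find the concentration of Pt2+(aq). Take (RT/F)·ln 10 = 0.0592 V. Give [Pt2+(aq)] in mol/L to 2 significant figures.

The Pt²⁺/Pt couple has the larger reduction potential, so it is the cathode: E°cell = +1.193 − (−0.260) = +1.453 V and n = 2.
From the Nernst equation, log Q = n(E° − E)/0.0592 = 2·(+1.453 − (+1.534))/0.0592 = −2.736.
For Pt2+(aq) + 2 V2+(aq) → Pt(s) + 2 V3+(aq), the reaction quotient is Q = [V3+(aq)]^2 / ([Pt2+(aq)]·[V2+(aq)]^2).
Substituting the known concentrations and solving, log [Pt2+(aq)] = 0.013 and [Pt2+(aq)] = 1.0 M.

1.0 M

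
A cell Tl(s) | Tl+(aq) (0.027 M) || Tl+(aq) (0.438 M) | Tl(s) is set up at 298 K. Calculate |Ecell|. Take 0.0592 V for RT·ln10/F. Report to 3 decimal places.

0.072 V

For a concentration cell E°cell = 0, since both electrodes use the same couple.
The compartment with the higher Tl+(aq) concentration (0.438 M) acts as the cathode; ions are reduced there and produced at the dilute (0.027 M) anode.
With n = 1, Ecell = −(0.0592/1)·log([dilute]/[conc]) = −(0.0592/1)·log(0.027/0.438) = +0.072 V.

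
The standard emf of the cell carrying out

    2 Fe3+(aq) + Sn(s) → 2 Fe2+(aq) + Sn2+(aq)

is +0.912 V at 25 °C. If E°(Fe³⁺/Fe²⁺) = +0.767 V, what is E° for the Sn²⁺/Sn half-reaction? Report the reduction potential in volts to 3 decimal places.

−0.145 V

In the reaction as written the Fe³⁺/Fe²⁺ couple is reduced (cathode) and Sn²⁺/Sn is oxidized (anode), so E°cell = E°(Fe³⁺/Fe²⁺) − E°(Sn²⁺/Sn).
E°(Sn²⁺/Sn) = E°(cathode) − E°cell = +0.767 − (+0.912) = −0.145 V.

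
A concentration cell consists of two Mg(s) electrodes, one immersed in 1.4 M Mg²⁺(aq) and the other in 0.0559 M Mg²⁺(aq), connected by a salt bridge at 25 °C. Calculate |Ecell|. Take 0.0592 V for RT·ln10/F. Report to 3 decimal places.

0.041 V

For a concentration cell E°cell = 0, since both electrodes use the same couple.
The compartment with the higher Mg²⁺(aq) concentration (1.4 M) acts as the cathode; ions are reduced there and produced at the dilute (0.0559 M) anode.
With n = 2, Ecell = −(0.0592/2)·log([dilute]/[conc]) = −(0.0592/2)·log(0.0559/1.4) = +0.041 V.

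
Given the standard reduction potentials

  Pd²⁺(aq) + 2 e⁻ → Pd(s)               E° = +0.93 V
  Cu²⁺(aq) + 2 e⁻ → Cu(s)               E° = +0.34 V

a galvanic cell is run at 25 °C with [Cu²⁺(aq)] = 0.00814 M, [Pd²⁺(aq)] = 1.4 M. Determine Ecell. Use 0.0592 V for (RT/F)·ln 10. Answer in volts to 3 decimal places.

The Pd²⁺/Pd couple has the more positive E°, so it is the cathode; Cu²⁺/Cu is the anode.
E°cell = E°cat − E°an = +0.93 − (+0.34) = +0.59 V; n = 2.
For the overall reaction Pd²⁺(aq) + Cu(s) → Pd(s) + Cu²⁺(aq), Q = [Cu²⁺(aq)] / [Pd²⁺(aq)] = 0.00581, giving log Q = −2.236.
By the Nernst equation, E = +0.59 − (0.0592/2)·(−2.236) = +0.656 V.

+0.656 V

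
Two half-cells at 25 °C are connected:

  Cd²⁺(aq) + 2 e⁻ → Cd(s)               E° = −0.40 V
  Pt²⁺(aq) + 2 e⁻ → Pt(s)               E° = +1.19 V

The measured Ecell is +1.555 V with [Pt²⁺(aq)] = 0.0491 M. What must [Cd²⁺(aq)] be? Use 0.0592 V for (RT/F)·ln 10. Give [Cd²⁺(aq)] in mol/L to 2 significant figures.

The Pt²⁺/Pt couple has the larger reduction potential, so it is the cathode: E°cell = +1.19 − (−0.40) = +1.59 V and n = 2.
Rearranging E = E° − (0.0592/n)·log Q gives log Q = 2(+1.59 − (+1.555))/0.0592 = 1.182.
The balanced reaction is Pt²⁺(aq) + Cd(s) → Pt(s) + Cd²⁺(aq), so Q = [Cd²⁺(aq)] / [Pt²⁺(aq)].
Isolating [Cd²⁺(aq)] in Q = 10^{1.182} yields log [Cd²⁺(aq)] = −0.127, i.e. 0.75 M.

0.75 M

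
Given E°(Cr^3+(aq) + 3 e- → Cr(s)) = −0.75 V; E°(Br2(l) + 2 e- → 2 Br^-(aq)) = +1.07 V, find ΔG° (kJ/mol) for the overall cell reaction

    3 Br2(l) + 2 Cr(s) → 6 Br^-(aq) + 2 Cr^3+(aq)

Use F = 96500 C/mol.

−1054 kJ/mol

In the reaction as written Br2(l) is reduced, so the Br₂/Br⁻ couple is the cathode and Cr³⁺/Cr is the anode.
E°cell = +1.07 − (−0.75) = +1.82 V; balancing electrons gives n = 6.
ΔG° = −nFE°cell = −(6)(96500)(+1.82) J/mol = −1054 kJ/mol.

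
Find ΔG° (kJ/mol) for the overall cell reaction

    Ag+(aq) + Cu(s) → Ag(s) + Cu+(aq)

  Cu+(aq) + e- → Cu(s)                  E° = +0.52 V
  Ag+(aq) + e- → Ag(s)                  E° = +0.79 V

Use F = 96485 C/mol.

−26.1 kJ/mol

In the reaction as written Ag+(aq) is reduced, so the Ag⁺/Ag couple is the cathode and Cu⁺/Cu is the anode.
E°cell = +0.79 − (+0.52) = +0.27 V; balancing electrons gives n = 1.
ΔG° = −nFE°cell = −(1)(96485)(+0.27) J/mol = −26.1 kJ/mol.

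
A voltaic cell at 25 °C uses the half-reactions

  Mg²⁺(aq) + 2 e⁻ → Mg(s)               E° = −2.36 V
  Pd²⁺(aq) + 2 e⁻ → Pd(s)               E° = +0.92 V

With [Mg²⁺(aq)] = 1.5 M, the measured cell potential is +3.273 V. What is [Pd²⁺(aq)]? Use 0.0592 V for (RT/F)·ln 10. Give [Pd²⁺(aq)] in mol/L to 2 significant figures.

With Pd²⁺/Pd at the cathode and Mg²⁺/Mg at the anode, E°cell = +0.92 − (−2.36) = +3.28 V (n = 2).
From the Nernst equation, log Q = n(E° − E)/0.0592 = 2·(+3.28 − (+3.273))/0.0592 = 0.236.
Balancing electrons gives Pd²⁺(aq) + Mg(s) → Pd(s) + Mg²⁺(aq); thus Q = [Mg²⁺(aq)] / [Pd²⁺(aq)].
Solving for the unknown gives log [Pd²⁺(aq)] = −0.060, so [Pd²⁺(aq)] ≈ 0.87 M.

0.87 M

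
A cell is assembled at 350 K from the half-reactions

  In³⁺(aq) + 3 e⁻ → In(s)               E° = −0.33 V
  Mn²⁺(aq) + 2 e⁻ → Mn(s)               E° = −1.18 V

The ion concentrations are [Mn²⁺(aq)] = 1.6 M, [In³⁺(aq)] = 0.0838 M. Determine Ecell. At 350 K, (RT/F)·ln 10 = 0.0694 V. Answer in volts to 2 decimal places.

+0.82 V

The In³⁺/In couple has the more positive E°, so it is the cathode; Mn²⁺/Mn is the anode.
The standard potential is −0.33 − (−1.18) = +0.85 V and the balanced reaction transfers n = 6 electrons.
The balanced reaction is 2 In³⁺(aq) + 3 Mn(s) → 2 In(s) + 3 Mn²⁺(aq), so Q = [Mn²⁺(aq)]^3 / [In³⁺(aq)]^2 = 583 and log Q = 2.766.
By the Nernst equation, E = +0.85 − (0.0694/6)·(2.766) = +0.82 V.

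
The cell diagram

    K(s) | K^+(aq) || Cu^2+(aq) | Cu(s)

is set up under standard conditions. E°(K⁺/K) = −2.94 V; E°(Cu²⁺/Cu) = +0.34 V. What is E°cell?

By convention the left-hand electrode in cell notation is the anode (oxidation) and the right-hand electrode is the cathode (reduction).
E°cell = E°(right) − E°(left) = +0.34 − (−2.94) = +3.28 V.

+3.28 V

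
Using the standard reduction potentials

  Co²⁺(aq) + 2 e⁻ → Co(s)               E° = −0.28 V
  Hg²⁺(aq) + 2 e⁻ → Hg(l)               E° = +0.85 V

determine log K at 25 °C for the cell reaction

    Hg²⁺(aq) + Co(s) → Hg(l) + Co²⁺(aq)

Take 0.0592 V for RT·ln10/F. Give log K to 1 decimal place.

log K = 38.2

The Hg²⁺/Hg couple is reduced (cathode); E°cell = +0.85 − (−0.28) = +1.13 V with n = 2.
At equilibrium E = 0, so log K = nE°cell / 0.0592 = (2)(+1.13) / 0.0592 = 38.2.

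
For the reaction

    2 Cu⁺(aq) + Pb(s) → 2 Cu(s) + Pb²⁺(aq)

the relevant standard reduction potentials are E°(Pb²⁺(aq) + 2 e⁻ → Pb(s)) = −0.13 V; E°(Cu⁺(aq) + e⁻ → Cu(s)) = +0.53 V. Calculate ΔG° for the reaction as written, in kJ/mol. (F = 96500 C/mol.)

−127 kJ/mol

In the reaction as written Cu⁺(aq) is reduced, so the Cu⁺/Cu couple is the cathode and Pb²⁺/Pb is the anode.
E°cell = +0.53 − (−0.13) = +0.66 V; balancing electrons gives n = 2.
ΔG° = −nFE°cell = −(2)(96500)(+0.66) J/mol = −127 kJ/mol.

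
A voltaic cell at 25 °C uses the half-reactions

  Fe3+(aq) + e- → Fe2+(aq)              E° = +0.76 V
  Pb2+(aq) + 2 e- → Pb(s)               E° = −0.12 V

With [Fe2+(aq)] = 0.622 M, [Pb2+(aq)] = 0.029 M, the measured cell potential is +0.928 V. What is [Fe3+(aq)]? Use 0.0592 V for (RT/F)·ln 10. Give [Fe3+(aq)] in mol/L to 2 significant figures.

0.69 M

The Fe³⁺/Fe²⁺ couple has the larger reduction potential, so it is the cathode: E°cell = +0.76 − (−0.12) = +0.88 V and n = 2.
From the Nernst equation, log Q = n(E° − E)/0.0592 = 2·(+0.88 − (+0.928))/0.0592 = −1.622.
The balanced reaction is 2 Fe3+(aq) + Pb(s) → 2 Fe2+(aq) + Pb2+(aq), so Q = ([Fe2+(aq)]^2·[Pb2+(aq)]) / [Fe3+(aq)]^2.
Isolating [Fe3+(aq)] in Q = 10^{−1.622} yields log [Fe3+(aq)] = −0.164, i.e. 0.69 M.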